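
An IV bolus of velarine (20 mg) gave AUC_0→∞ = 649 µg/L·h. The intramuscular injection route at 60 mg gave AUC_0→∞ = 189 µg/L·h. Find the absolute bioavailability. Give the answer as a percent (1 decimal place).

F = 9.7%

F = (AUC_ev / D_ev) / (AUC_iv / D_iv)
  = (189/60) / (649/20)
  = 3.15 / 32.45 = 0.0971
  = 9.71%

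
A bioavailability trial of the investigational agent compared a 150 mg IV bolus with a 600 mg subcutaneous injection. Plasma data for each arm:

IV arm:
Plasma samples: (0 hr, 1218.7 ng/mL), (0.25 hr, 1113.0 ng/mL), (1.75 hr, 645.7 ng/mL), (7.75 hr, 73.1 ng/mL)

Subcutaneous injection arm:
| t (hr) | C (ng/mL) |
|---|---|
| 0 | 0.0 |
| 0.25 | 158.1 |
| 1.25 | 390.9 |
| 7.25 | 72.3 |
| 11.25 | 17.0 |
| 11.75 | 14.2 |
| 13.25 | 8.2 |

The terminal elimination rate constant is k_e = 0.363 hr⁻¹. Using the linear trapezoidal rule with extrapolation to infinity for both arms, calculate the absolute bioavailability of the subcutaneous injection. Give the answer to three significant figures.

F = 0.120

Trapezoidal AUC_0→7.75 (IV):
  [0→0.25]: (1218.7+1113.0)/2 × 0.25 = 291.4625
  [0.25→1.75]: (1113.0+645.7)/2 × 1.5 = 1319.025
  [1.75→7.75]: (645.7+73.1)/2 × 6 = 2156.4
  Sum = 3766.8875 ng/mL·hr
IV tail: 73.1/0.363 = 201.377; AUC_iv,0→∞ = 3766.8875 + 201.377 = 3968.2645 ng/mL·hr
Trapezoidal AUC_0→13.25 (subcutaneous injection):
  [0→0.25]: (0.0+158.1)/2 × 0.25 = 19.7625
  [0.25→1.25]: (158.1+390.9)/2 × 1 = 274.5
  [1.25→7.25]: (390.9+72.3)/2 × 6 = 1389.6
  [7.25→11.25]: (72.3+17.0)/2 × 4 = 178.6
  [11.25→11.75]: (17.0+14.2)/2 × 0.5 = 7.8
  [11.75→13.25]: (14.2+8.2)/2 × 1.5 = 16.8
  Sum = 1887.0625 ng/mL·hr
subcutaneous injection tail: 8.2/0.363 = 22.590; AUC_ev,0→∞ = 1887.0625 + 22.590 = 1909.6525 ng/mL·hr
F = (AUC_ev/D_ev)/(AUC_iv/D_iv) = (1909.6525/600)/(3968.2645/150) = 3.18275/26.4551 = 0.1203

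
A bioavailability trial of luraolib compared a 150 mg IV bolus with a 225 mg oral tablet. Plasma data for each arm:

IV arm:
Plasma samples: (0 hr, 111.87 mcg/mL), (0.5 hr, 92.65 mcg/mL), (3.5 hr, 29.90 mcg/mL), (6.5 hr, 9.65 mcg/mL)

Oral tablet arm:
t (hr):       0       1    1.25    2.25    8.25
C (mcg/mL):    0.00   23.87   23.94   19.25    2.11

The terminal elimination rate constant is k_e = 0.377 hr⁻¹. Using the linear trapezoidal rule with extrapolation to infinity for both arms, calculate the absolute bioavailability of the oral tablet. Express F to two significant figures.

F = 0.23

Trapezoidal AUC_0→6.5 (IV):
  [0→0.5]: (111.87+92.65)/2 × 0.5 = 51.13
  [0.5→3.5]: (92.65+29.90)/2 × 3 = 183.825
  [3.5→6.5]: (29.90+9.65)/2 × 3 = 59.325
  Sum = 294.28 mcg/mL·hr
IV tail: 9.65/0.377 = 25.597; AUC_iv,0→∞ = 294.28 + 25.597 = 319.877 mcg/mL·hr
Trapezoidal AUC_0→8.25 (oral tablet):
  [0→1]: (0.00+23.87)/2 × 1 = 11.935
  [1→1.25]: (23.87+23.94)/2 × 0.25 = 5.97625
  [1.25→2.25]: (23.94+19.25)/2 × 1 = 21.595
  [2.25→8.25]: (19.25+2.11)/2 × 6 = 64.08
  Sum = 103.58625 mcg/mL·hr
oral tablet tail: 2.11/0.377 = 5.597; AUC_ev,0→∞ = 103.58625 + 5.597 = 109.18325 mcg/mL·hr
F = (AUC_ev/D_ev)/(AUC_iv/D_iv) = (109.18325/225)/(319.877/150) = 0.485259/2.13251 = 0.2276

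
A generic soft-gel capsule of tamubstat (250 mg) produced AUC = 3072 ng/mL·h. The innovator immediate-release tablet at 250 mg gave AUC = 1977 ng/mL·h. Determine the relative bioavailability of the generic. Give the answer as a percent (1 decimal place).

F_rel = (AUC_test/D_test) / (AUC_ref/D_ref)
      = (3072/250) / (1977/250)
      = 12.288 / 7.908 = 1.5539 = 155.39%

F_rel = 155.4%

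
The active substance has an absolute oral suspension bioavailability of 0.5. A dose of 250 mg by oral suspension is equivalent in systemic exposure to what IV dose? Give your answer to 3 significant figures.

Systemic exposure from an extravascular dose = F × D_ev, so the equivalent IV dose is F × D_ev.
D_iv = F × D_ev = 0.5 × 250 = 125 mg

D_iv = 125 mg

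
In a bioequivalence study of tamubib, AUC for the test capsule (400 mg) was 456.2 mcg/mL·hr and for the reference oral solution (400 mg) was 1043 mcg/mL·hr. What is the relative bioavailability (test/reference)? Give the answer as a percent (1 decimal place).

F_rel = 43.7%

F_rel = (AUC_test/D_test) / (AUC_ref/D_ref)
      = (456.2/400) / (1043/400)
      = 1.1405 / 2.6075 = 0.4374 = 43.74%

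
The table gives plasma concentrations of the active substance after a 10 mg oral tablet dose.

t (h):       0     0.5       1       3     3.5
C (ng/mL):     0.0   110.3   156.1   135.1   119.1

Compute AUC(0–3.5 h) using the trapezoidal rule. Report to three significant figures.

Trapezoidal AUC_0→3.5:
  [0→0.5]: (0.0+110.3)/2 × 0.5 = 27.575
  [0.5→1]: (110.3+156.1)/2 × 0.5 = 66.6
  [1→3]: (156.1+135.1)/2 × 2 = 291.2
  [3→3.5]: (135.1+119.1)/2 × 0.5 = 63.55
  Sum = 448.925 ng/mL·h

AUC = 449 ng/mL·h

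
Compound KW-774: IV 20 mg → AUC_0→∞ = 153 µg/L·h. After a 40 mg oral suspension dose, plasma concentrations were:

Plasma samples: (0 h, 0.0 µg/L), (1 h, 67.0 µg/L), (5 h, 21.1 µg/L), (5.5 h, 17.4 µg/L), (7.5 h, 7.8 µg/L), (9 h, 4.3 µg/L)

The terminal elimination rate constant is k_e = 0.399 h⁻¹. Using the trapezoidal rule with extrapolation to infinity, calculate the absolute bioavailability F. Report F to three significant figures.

F = 0.864

Trapezoidal AUC_0→9 (oral suspension):
  [0→1]: (0.0+67.0)/2 × 1 = 33.5
  [1→5]: (67.0+21.1)/2 × 4 = 176.2
  [5→5.5]: (21.1+17.4)/2 × 0.5 = 9.625
  [5.5→7.5]: (17.4+7.8)/2 × 2 = 25.2
  [7.5→9]: (7.8+4.3)/2 × 1.5 = 9.075
  Sum = 253.6 µg/L·h
Tail: C_last/k_e = 4.3/0.399 = 10.777
AUC_0→∞ (oral suspension) = 253.6 + 10.777 = 264.377 µg/L·h
F = (AUC_ev/D_ev)/(AUC_iv/D_iv) = (264.377/40)/(153/20) = 6.609425/7.65 = 0.8640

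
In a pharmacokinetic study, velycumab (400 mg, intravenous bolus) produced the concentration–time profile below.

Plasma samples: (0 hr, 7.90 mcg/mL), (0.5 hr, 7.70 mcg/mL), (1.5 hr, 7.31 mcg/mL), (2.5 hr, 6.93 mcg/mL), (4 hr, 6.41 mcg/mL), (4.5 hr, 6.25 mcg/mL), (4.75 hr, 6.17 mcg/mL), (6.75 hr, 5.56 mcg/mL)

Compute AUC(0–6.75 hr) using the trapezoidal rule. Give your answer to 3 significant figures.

Trapezoidal AUC_0→6.75:
  [0→0.5]: (7.90+7.70)/2 × 0.5 = 3.9
  [0.5→1.5]: (7.70+7.31)/2 × 1 = 7.505
  [1.5→2.5]: (7.31+6.93)/2 × 1 = 7.12
  [2.5→4]: (6.93+6.41)/2 × 1.5 = 10.005
  [4→4.5]: (6.41+6.25)/2 × 0.5 = 3.165
  [4.5→4.75]: (6.25+6.17)/2 × 0.25 = 1.5525
  [4.75→6.75]: (6.17+5.56)/2 × 2 = 11.73
  Sum = 44.9775 mcg/mL·hr

AUC = 45.0 mcg/mL·hr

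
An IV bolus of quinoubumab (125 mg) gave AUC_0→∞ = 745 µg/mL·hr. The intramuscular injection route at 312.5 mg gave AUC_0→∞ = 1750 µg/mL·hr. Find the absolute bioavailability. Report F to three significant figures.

F = 0.940

F = (AUC_ev / D_ev) / (AUC_iv / D_iv)
  = (1750/312.5) / (745/125)
  = 5.6 / 5.96 = 0.9396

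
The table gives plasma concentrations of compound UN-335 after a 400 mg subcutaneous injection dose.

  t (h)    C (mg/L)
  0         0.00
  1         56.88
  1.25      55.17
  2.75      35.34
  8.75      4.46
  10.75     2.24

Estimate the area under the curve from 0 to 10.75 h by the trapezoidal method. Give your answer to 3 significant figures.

Trapezoidal AUC_0→10.75:
  [0→1]: (0.00+56.88)/2 × 1 = 28.44
  [1→1.25]: (56.88+55.17)/2 × 0.25 = 14.00625
  [1.25→2.75]: (55.17+35.34)/2 × 1.5 = 67.8825
  [2.75→8.75]: (35.34+4.46)/2 × 6 = 119.4
  [8.75→10.75]: (4.46+2.24)/2 × 2 = 6.7
  Sum = 236.42875 mg/L·h

AUC = 236 mg/L·h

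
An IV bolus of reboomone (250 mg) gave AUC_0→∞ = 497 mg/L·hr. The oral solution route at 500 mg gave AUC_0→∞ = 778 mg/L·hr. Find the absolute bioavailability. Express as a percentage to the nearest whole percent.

F = 78%

F = (AUC_ev / D_ev) / (AUC_iv / D_iv)
  = (778/500) / (497/250)
  = 1.556 / 1.988 = 0.7827
  = 78.27%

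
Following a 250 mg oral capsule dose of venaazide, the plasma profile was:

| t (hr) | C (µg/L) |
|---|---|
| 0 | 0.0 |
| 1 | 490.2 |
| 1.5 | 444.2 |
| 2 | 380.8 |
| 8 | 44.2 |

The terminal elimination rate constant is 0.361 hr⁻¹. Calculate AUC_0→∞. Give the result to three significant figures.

AUC = 2080 µg/L·hr

Trapezoidal AUC_0→8:
  [0→1]: (0.0+490.2)/2 × 1 = 245.1
  [1→1.5]: (490.2+444.2)/2 × 0.5 = 233.6
  [1.5→2]: (444.2+380.8)/2 × 0.5 = 206.25
  [2→8]: (380.8+44.2)/2 × 6 = 1275.0
  Sum = 1959.95 µg/L·hr
Extrapolated tail: C_last / k_e = 44.2 / 0.361 = 122.438
AUC_0→∞ = 1959.95 + 122.438 = 2082.388 µg/L·hr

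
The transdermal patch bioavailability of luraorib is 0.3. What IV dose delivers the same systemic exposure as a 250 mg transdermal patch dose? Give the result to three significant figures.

D_iv = 75.0 mg

Systemic exposure from an extravascular dose = F × D_ev, so the equivalent IV dose is F × D_ev.
D_iv = F × D_ev = 0.3 × 250 = 75 mg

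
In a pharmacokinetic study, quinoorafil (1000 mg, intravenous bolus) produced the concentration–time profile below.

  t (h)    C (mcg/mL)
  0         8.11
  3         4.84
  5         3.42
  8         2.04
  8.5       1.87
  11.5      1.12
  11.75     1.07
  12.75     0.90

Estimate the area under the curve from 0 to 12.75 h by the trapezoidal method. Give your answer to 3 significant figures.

Trapezoidal AUC_0→12.75:
  [0→3]: (8.11+4.84)/2 × 3 = 19.425
  [3→5]: (4.84+3.42)/2 × 2 = 8.26
  [5→8]: (3.42+2.04)/2 × 3 = 8.19
  [8→8.5]: (2.04+1.87)/2 × 0.5 = 0.9775
  [8.5→11.5]: (1.87+1.12)/2 × 3 = 4.485
  [11.5→11.75]: (1.12+1.07)/2 × 0.25 = 0.27375
  [11.75→12.75]: (1.07+0.90)/2 × 1 = 0.985
  Sum = 42.59625 mcg/mL·h

AUC = 42.6 mcg/mL·h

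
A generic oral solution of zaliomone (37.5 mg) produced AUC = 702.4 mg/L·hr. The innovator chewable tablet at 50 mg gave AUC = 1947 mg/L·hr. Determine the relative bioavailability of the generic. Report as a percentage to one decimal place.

F_rel = (AUC_test/D_test) / (AUC_ref/D_ref)
      = (702.4/37.5) / (1947/50)
      = 18.7307 / 38.94 = 0.4810 = 48.10%

F_rel = 48.1%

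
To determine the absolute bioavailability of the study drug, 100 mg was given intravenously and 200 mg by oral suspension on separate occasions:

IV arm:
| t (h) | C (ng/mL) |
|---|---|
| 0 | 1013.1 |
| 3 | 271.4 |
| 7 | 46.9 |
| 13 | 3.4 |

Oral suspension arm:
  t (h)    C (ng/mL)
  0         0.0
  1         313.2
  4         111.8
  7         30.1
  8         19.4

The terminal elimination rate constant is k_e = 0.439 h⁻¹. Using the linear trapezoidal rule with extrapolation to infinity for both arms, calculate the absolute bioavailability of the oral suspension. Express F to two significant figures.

F = 0.20

Trapezoidal AUC_0→13 (IV):
  [0→3]: (1013.1+271.4)/2 × 3 = 1926.75
  [3→7]: (271.4+46.9)/2 × 4 = 636.6
  [7→13]: (46.9+3.4)/2 × 6 = 150.9
  Sum = 2714.25 ng/mL·h
IV tail: 3.4/0.439 = 7.745; AUC_iv,0→∞ = 2714.25 + 7.745 = 2721.995 ng/mL·h
Trapezoidal AUC_0→8 (oral suspension):
  [0→1]: (0.0+313.2)/2 × 1 = 156.6
  [1→4]: (313.2+111.8)/2 × 3 = 637.5
  [4→7]: (111.8+30.1)/2 × 3 = 212.85
  [7→8]: (30.1+19.4)/2 × 1 = 24.75
  Sum = 1031.7 ng/mL·h
oral suspension tail: 19.4/0.439 = 44.191; AUC_ev,0→∞ = 1031.7 + 44.191 = 1075.891 ng/mL·h
F = (AUC_ev/D_ev)/(AUC_iv/D_iv) = (1075.891/200)/(2721.995/100) = 5.379455/27.21995 = 0.1976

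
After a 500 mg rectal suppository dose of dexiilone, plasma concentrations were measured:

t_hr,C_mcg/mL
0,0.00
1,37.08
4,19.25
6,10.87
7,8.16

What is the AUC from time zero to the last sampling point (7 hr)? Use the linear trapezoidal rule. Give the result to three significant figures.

AUC = 143 mcg/mL·hr

Trapezoidal AUC_0→7:
  [0→1]: (0.00+37.08)/2 × 1 = 18.54
  [1→4]: (37.08+19.25)/2 × 3 = 84.495
  [4→6]: (19.25+10.87)/2 × 2 = 30.12
  [6→7]: (10.87+8.16)/2 × 1 = 9.515
  Sum = 142.67 mcg/mL·hr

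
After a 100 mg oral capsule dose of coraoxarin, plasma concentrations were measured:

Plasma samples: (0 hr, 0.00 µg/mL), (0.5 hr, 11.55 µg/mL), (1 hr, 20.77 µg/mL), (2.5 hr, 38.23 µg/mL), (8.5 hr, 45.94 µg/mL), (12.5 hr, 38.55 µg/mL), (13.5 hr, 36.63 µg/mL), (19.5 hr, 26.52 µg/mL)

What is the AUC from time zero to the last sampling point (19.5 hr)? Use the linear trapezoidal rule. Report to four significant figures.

Trapezoidal AUC_0→19.5:
  [0→0.5]: (0.00+11.55)/2 × 0.5 = 2.8875
  [0.5→1]: (11.55+20.77)/2 × 0.5 = 8.08
  [1→2.5]: (20.77+38.23)/2 × 1.5 = 44.25
  [2.5→8.5]: (38.23+45.94)/2 × 6 = 252.51
  [8.5→12.5]: (45.94+38.55)/2 × 4 = 168.98
  [12.5→13.5]: (38.55+36.63)/2 × 1 = 37.59
  [13.5→19.5]: (36.63+26.52)/2 × 6 = 189.45
  Sum = 703.7475 µg/mL·hr

AUC = 703.7 µg/mL·hr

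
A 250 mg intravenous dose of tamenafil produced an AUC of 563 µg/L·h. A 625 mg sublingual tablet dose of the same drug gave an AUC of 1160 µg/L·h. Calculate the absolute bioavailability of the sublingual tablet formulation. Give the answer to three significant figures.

F = 0.824

F = (AUC_ev / D_ev) / (AUC_iv / D_iv)
  = (1160/625) / (563/250)
  = 1.856 / 2.252 = 0.8242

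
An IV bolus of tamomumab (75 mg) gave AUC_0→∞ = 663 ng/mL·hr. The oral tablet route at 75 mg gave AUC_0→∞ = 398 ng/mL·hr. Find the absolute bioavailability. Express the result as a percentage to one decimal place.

F = (AUC_ev / D_ev) / (AUC_iv / D_iv)
  = (398/75) / (663/75)
  = 5.30667 / 8.84 = 0.6003
  = 60.03%

F = 60.0%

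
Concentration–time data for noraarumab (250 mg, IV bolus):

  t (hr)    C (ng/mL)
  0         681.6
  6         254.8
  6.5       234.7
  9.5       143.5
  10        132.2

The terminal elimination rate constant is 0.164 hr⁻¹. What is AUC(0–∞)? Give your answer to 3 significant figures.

AUC = 4370 ng/mL·hr

Trapezoidal AUC_0→10:
  [0→6]: (681.6+254.8)/2 × 6 = 2809.2
  [6→6.5]: (254.8+234.7)/2 × 0.5 = 122.375
  [6.5→9.5]: (234.7+143.5)/2 × 3 = 567.3
  [9.5→10]: (143.5+132.2)/2 × 0.5 = 68.925
  Sum = 3567.8 ng/mL·hr
Extrapolated tail: C_last / k_e = 132.2 / 0.164 = 806.098
AUC_0→∞ = 3567.8 + 806.098 = 4373.898 ng/mL·hr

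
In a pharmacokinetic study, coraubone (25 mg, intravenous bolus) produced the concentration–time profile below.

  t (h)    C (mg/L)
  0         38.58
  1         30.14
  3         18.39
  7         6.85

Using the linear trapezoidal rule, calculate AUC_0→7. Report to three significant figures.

Trapezoidal AUC_0→7:
  [0→1]: (38.58+30.14)/2 × 1 = 34.36
  [1→3]: (30.14+18.39)/2 × 2 = 48.53
  [3→7]: (18.39+6.85)/2 × 4 = 50.48
  Sum = 133.37 mg/L·h

AUC = 133 mg/L·h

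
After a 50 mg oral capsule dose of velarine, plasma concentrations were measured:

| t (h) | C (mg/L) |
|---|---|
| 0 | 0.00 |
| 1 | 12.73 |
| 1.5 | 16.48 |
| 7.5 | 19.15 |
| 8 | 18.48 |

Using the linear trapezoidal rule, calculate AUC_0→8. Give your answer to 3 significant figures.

Trapezoidal AUC_0→8:
  [0→1]: (0.00+12.73)/2 × 1 = 6.365
  [1→1.5]: (12.73+16.48)/2 × 0.5 = 7.3025
  [1.5→7.5]: (16.48+19.15)/2 × 6 = 106.89
  [7.5→8]: (19.15+18.48)/2 × 0.5 = 9.4075
  Sum = 129.965 mg/L·h

AUC = 130 mg/L·h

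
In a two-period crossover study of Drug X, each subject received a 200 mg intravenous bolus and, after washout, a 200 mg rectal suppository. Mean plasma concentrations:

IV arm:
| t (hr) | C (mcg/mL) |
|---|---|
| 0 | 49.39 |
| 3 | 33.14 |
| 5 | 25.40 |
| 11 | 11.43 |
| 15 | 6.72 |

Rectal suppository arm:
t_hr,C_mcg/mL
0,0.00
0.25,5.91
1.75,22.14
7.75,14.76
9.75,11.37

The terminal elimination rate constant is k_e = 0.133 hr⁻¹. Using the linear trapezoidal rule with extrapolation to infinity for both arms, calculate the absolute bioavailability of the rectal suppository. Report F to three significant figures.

Trapezoidal AUC_0→15 (IV):
  [0→3]: (49.39+33.14)/2 × 3 = 123.795
  [3→5]: (33.14+25.40)/2 × 2 = 58.54
  [5→11]: (25.40+11.43)/2 × 6 = 110.49
  [11→15]: (11.43+6.72)/2 × 4 = 36.3
  Sum = 329.125 mcg/mL·hr
IV tail: 6.72/0.133 = 50.526; AUC_iv,0→∞ = 329.125 + 50.526 = 379.651 mcg/mL·hr
Trapezoidal AUC_0→9.75 (rectal suppository):
  [0→0.25]: (0.00+5.91)/2 × 0.25 = 0.73875
  [0.25→1.75]: (5.91+22.14)/2 × 1.5 = 21.0375
  [1.75→7.75]: (22.14+14.76)/2 × 6 = 110.7
  [7.75→9.75]: (14.76+11.37)/2 × 2 = 26.13
  Sum = 158.60625 mcg/mL·hr
rectal suppository tail: 11.37/0.133 = 85.489; AUC_ev,0→∞ = 158.60625 + 85.489 = 244.09525 mcg/mL·hr
F = (AUC_ev/D_ev)/(AUC_iv/D_iv) = (244.09525/200)/(379.651/200) = 1.22048/1.898255 = 0.6429

F = 0.643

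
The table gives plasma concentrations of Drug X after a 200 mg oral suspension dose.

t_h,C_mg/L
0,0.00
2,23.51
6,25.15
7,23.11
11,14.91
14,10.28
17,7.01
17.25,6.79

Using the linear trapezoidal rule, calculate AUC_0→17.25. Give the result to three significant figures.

Trapezoidal AUC_0→17.25:
  [0→2]: (0.00+23.51)/2 × 2 = 23.51
  [2→6]: (23.51+25.15)/2 × 4 = 97.32
  [6→7]: (25.15+23.11)/2 × 1 = 24.13
  [7→11]: (23.11+14.91)/2 × 4 = 76.04
  [11→14]: (14.91+10.28)/2 × 3 = 37.785
  [14→17]: (10.28+7.01)/2 × 3 = 25.935
  [17→17.25]: (7.01+6.79)/2 × 0.25 = 1.725
  Sum = 286.445 mg/L·h

AUC = 286 mg/L·h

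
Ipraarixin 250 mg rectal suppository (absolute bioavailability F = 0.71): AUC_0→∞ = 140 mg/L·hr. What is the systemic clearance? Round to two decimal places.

CL = 1.27 L/hr

CL = F × Dose / AUC_0→∞
   = 0.71 × 250 / 140 = 1.26786 L/hr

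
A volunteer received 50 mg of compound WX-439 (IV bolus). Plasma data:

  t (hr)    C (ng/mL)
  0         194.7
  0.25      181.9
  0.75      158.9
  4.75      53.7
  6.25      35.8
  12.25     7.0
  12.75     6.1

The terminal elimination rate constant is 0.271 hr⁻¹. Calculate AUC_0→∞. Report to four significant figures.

AUC = 778.8 ng/mL·hr

Trapezoidal AUC_0→12.75:
  [0→0.25]: (194.7+181.9)/2 × 0.25 = 47.075
  [0.25→0.75]: (181.9+158.9)/2 × 0.5 = 85.2
  [0.75→4.75]: (158.9+53.7)/2 × 4 = 425.2
  [4.75→6.25]: (53.7+35.8)/2 × 1.5 = 67.125
  [6.25→12.25]: (35.8+7.0)/2 × 6 = 128.4
  [12.25→12.75]: (7.0+6.1)/2 × 0.5 = 3.275
  Sum = 756.275 ng/mL·hr
Extrapolated tail: C_last / k_e = 6.1 / 0.271 = 22.509
AUC_0→∞ = 756.275 + 22.509 = 778.784 ng/mL·hr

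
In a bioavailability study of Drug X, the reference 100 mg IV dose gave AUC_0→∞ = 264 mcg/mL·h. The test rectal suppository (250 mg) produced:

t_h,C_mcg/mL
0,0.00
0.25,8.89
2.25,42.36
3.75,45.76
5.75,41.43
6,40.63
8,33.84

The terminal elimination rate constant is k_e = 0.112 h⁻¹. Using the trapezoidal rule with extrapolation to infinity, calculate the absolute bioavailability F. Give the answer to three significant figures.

Trapezoidal AUC_0→8 (rectal suppository):
  [0→0.25]: (0.00+8.89)/2 × 0.25 = 1.11125
  [0.25→2.25]: (8.89+42.36)/2 × 2 = 51.25
  [2.25→3.75]: (42.36+45.76)/2 × 1.5 = 66.09
  [3.75→5.75]: (45.76+41.43)/2 × 2 = 87.19
  [5.75→6]: (41.43+40.63)/2 × 0.25 = 10.2575
  [6→8]: (40.63+33.84)/2 × 2 = 74.47
  Sum = 290.36875 mcg/mL·h
Tail: C_last/k_e = 33.84/0.112 = 302.143
AUC_0→∞ (rectal suppository) = 290.36875 + 302.143 = 592.51175 mcg/mL·h
F = (AUC_ev/D_ev)/(AUC_iv/D_iv) = (592.51175/250)/(264/100) = 2.370047/2.64 = 0.8977

F = 0.898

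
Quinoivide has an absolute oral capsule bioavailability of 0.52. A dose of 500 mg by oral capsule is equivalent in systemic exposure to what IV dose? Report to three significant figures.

D_iv = 260 mg

Systemic exposure from an extravascular dose = F × D_ev, so the equivalent IV dose is F × D_ev.
D_iv = F × D_ev = 0.52 × 500 = 260 mg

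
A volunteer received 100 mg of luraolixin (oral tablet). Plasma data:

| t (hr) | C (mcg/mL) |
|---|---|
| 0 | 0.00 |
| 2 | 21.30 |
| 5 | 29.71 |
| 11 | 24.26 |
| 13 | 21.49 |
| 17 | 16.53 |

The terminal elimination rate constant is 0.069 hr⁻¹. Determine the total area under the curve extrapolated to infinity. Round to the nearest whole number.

Trapezoidal AUC_0→17:
  [0→2]: (0.00+21.30)/2 × 2 = 21.3
  [2→5]: (21.30+29.71)/2 × 3 = 76.515
  [5→11]: (29.71+24.26)/2 × 6 = 161.91
  [11→13]: (24.26+21.49)/2 × 2 = 45.75
  [13→17]: (21.49+16.53)/2 × 4 = 76.04
  Sum = 381.515 mcg/mL·hr
Extrapolated tail: C_last / k_e = 16.53 / 0.069 = 239.565
AUC_0→∞ = 381.515 + 239.565 = 621.08 mcg/mL·hr

AUC = 621 mcg/mL·hr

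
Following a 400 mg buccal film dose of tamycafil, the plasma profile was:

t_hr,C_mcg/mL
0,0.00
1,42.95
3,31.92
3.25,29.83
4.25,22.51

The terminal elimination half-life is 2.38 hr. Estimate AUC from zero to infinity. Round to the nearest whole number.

Trapezoidal AUC_0→4.25:
  [0→1]: (0.00+42.95)/2 × 1 = 21.475
  [1→3]: (42.95+31.92)/2 × 2 = 74.87
  [3→3.25]: (31.92+29.83)/2 × 0.25 = 7.71875
  [3.25→4.25]: (29.83+22.51)/2 × 1 = 26.17
  Sum = 130.23375 mcg/mL·hr
k_e = ln2 / t½ = 0.693147 / 2.38 = 0.2912 hr^-1
Extrapolated tail: C_last / k_e = 22.51 / 0.2912 = 77.301
AUC_0→∞ = 130.23375 + 77.301 = 207.53475 mcg/mL·hr

AUC = 208 mcg/mL·hr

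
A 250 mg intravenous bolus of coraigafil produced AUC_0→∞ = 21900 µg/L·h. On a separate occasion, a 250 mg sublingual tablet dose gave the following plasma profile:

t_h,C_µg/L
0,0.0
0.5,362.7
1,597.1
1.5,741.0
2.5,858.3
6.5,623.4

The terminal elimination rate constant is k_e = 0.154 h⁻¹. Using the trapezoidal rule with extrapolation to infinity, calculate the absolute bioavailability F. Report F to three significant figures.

F = 0.387

Trapezoidal AUC_0→6.5 (sublingual tablet):
  [0→0.5]: (0.0+362.7)/2 × 0.5 = 90.675
  [0.5→1]: (362.7+597.1)/2 × 0.5 = 239.95
  [1→1.5]: (597.1+741.0)/2 × 0.5 = 334.525
  [1.5→2.5]: (741.0+858.3)/2 × 1 = 799.65
  [2.5→6.5]: (858.3+623.4)/2 × 4 = 2963.4
  Sum = 4428.2 µg/L·h
Tail: C_last/k_e = 623.4/0.154 = 4048.052
AUC_0→∞ (sublingual tablet) = 4428.2 + 4048.052 = 8476.252 µg/L·h
F = (AUC_ev/D_ev)/(AUC_iv/D_iv) = (8476.252/250)/(21900/250) = 33.905008/87.6 = 0.3870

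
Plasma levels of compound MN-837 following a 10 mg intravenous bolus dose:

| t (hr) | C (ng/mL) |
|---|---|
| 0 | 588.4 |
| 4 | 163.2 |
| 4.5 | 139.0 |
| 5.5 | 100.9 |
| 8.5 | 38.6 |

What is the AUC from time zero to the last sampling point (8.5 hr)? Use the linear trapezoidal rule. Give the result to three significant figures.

AUC = 1910 ng/mL·hr

Trapezoidal AUC_0→8.5:
  [0→4]: (588.4+163.2)/2 × 4 = 1503.2
  [4→4.5]: (163.2+139.0)/2 × 0.5 = 75.55
  [4.5→5.5]: (139.0+100.9)/2 × 1 = 119.95
  [5.5→8.5]: (100.9+38.6)/2 × 3 = 209.25
  Sum = 1907.95 ng/mL·hr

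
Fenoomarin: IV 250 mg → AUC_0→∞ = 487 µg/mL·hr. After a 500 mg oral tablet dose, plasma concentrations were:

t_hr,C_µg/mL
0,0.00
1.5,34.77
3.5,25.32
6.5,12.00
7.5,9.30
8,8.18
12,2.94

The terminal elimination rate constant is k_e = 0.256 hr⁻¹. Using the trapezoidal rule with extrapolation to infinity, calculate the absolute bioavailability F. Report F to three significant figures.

Trapezoidal AUC_0→12 (oral tablet):
  [0→1.5]: (0.00+34.77)/2 × 1.5 = 26.0775
  [1.5→3.5]: (34.77+25.32)/2 × 2 = 60.09
  [3.5→6.5]: (25.32+12.00)/2 × 3 = 55.98
  [6.5→7.5]: (12.00+9.30)/2 × 1 = 10.65
  [7.5→8]: (9.30+8.18)/2 × 0.5 = 4.37
  [8→12]: (8.18+2.94)/2 × 4 = 22.24
  Sum = 179.4075 µg/mL·hr
Tail: C_last/k_e = 2.94/0.256 = 11.484
AUC_0→∞ (oral tablet) = 179.4075 + 11.484 = 190.8915 µg/mL·hr
F = (AUC_ev/D_ev)/(AUC_iv/D_iv) = (190.8915/500)/(487/250) = 0.381783/1.948 = 0.1960

F = 0.196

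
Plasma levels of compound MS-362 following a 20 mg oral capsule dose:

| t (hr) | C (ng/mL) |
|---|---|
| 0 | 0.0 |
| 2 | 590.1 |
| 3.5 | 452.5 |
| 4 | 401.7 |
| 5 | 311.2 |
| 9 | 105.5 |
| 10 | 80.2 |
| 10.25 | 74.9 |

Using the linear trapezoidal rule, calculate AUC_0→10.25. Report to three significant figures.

AUC = 2890 ng/mL·hr

Trapezoidal AUC_0→10.25:
  [0→2]: (0.0+590.1)/2 × 2 = 590.1
  [2→3.5]: (590.1+452.5)/2 × 1.5 = 781.95
  [3.5→4]: (452.5+401.7)/2 × 0.5 = 213.55
  [4→5]: (401.7+311.2)/2 × 1 = 356.45
  [5→9]: (311.2+105.5)/2 × 4 = 833.4
  [9→10]: (105.5+80.2)/2 × 1 = 92.85
  [10→10.25]: (80.2+74.9)/2 × 0.25 = 19.3875
  Sum = 2887.6875 ng/mL·hr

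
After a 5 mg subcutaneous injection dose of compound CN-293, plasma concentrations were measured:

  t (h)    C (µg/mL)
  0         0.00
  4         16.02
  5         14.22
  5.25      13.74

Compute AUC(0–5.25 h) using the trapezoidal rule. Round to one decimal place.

AUC = 50.7 µg/mL·h

Trapezoidal AUC_0→5.25:
  [0→4]: (0.00+16.02)/2 × 4 = 32.04
  [4→5]: (16.02+14.22)/2 × 1 = 15.12
  [5→5.25]: (14.22+13.74)/2 × 0.25 = 3.495
  Sum = 50.655 µg/mL·h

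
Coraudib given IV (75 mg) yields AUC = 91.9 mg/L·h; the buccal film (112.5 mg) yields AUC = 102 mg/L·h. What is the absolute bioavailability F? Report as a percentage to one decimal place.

F = (AUC_ev / D_ev) / (AUC_iv / D_iv)
  = (102/112.5) / (91.9/75)
  = 0.906667 / 1.22533 = 0.7399
  = 73.99%

F = 74.0%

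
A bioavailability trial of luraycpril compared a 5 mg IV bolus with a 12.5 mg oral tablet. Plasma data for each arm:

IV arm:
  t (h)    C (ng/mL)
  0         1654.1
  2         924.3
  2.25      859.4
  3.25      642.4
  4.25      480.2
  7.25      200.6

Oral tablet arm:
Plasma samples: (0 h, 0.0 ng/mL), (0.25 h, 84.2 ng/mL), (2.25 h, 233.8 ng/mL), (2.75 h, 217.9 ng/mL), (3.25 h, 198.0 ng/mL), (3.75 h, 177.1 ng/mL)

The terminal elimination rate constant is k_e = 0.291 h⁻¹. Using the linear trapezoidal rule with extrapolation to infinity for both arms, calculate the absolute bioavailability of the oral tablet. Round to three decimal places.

Trapezoidal AUC_0→7.25 (IV):
  [0→2]: (1654.1+924.3)/2 × 2 = 2578.4
  [2→2.25]: (924.3+859.4)/2 × 0.25 = 222.9625
  [2.25→3.25]: (859.4+642.4)/2 × 1 = 750.9
  [3.25→4.25]: (642.4+480.2)/2 × 1 = 561.3
  [4.25→7.25]: (480.2+200.6)/2 × 3 = 1021.2
  Sum = 5134.7625 ng/mL·h
IV tail: 200.6/0.291 = 689.347; AUC_iv,0→∞ = 5134.7625 + 689.347 = 5824.1095 ng/mL·h
Trapezoidal AUC_0→3.75 (oral tablet):
  [0→0.25]: (0.0+84.2)/2 × 0.25 = 10.525
  [0.25→2.25]: (84.2+233.8)/2 × 2 = 318.0
  [2.25→2.75]: (233.8+217.9)/2 × 0.5 = 112.925
  [2.75→3.25]: (217.9+198.0)/2 × 0.5 = 103.975
  [3.25→3.75]: (198.0+177.1)/2 × 0.5 = 93.775
  Sum = 639.2 ng/mL·h
oral tablet tail: 177.1/0.291 = 608.591; AUC_ev,0→∞ = 639.2 + 608.591 = 1247.791 ng/mL·h
F = (AUC_ev/D_ev)/(AUC_iv/D_iv) = (1247.791/12.5)/(5824.1095/5) = 99.82328/1164.8219 = 0.0857

F = 0.086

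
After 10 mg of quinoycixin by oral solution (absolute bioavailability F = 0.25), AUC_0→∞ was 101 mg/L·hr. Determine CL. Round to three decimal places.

CL = 0.025 L/hr

CL = F × Dose / AUC_0→∞
   = 0.25 × 10 / 101 = 0.0247525 L/hr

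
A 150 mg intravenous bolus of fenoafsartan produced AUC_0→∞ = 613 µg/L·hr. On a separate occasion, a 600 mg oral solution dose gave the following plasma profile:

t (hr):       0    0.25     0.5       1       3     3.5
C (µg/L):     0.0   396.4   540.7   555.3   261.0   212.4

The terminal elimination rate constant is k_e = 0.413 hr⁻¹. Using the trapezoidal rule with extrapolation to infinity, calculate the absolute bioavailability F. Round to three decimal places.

F = 0.771

Trapezoidal AUC_0→3.5 (oral solution):
  [0→0.25]: (0.0+396.4)/2 × 0.25 = 49.55
  [0.25→0.5]: (396.4+540.7)/2 × 0.25 = 117.1375
  [0.5→1]: (540.7+555.3)/2 × 0.5 = 274.0
  [1→3]: (555.3+261.0)/2 × 2 = 816.3
  [3→3.5]: (261.0+212.4)/2 × 0.5 = 118.35
  Sum = 1375.3375 µg/L·hr
Tail: C_last/k_e = 212.4/0.413 = 514.286
AUC_0→∞ (oral solution) = 1375.3375 + 514.286 = 1889.6235 µg/L·hr
F = (AUC_ev/D_ev)/(AUC_iv/D_iv) = (1889.6235/600)/(613/150) = 3.1493725/4.08667 = 0.7706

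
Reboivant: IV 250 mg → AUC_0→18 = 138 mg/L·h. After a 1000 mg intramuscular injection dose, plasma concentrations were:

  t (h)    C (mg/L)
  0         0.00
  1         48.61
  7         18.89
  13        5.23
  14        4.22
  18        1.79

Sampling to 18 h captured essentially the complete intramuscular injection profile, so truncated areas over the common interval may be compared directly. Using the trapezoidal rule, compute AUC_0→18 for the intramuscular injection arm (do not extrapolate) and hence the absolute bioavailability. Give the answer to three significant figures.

F = 0.572

Trapezoidal AUC_0→18 (intramuscular injection):
  [0→1]: (0.00+48.61)/2 × 1 = 24.305
  [1→7]: (48.61+18.89)/2 × 6 = 202.5
  [7→13]: (18.89+5.23)/2 × 6 = 72.36
  [13→14]: (5.23+4.22)/2 × 1 = 4.725
  [14→18]: (4.22+1.79)/2 × 4 = 12.02
  Sum = 315.91 mg/L·h
F = (AUC_ev/D_ev)/(AUC_iv/D_iv) = (315.91/1000)/(138/250) = 0.31591/0.552 = 0.5723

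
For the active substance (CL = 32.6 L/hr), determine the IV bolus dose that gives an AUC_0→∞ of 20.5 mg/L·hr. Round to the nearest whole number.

Dose_iv = CL × AUC_0→∞
     = 32.6 × 20.5 = 668.3 mg

Dose = 668 mg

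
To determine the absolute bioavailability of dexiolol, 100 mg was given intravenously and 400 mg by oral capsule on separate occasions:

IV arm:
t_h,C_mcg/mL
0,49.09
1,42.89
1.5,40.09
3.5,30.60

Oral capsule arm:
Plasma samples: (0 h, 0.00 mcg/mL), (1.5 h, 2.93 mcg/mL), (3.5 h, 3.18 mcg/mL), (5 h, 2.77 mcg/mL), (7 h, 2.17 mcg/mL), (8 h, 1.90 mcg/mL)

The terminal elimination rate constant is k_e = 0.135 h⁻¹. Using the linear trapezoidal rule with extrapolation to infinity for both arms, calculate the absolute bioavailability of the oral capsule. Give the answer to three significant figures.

F = 0.0232

Trapezoidal AUC_0→3.5 (IV):
  [0→1]: (49.09+42.89)/2 × 1 = 45.99
  [1→1.5]: (42.89+40.09)/2 × 0.5 = 20.745
  [1.5→3.5]: (40.09+30.60)/2 × 2 = 70.69
  Sum = 137.425 mcg/mL·h
IV tail: 30.60/0.135 = 226.667; AUC_iv,0→∞ = 137.425 + 226.667 = 364.092 mcg/mL·h
Trapezoidal AUC_0→8 (oral capsule):
  [0→1.5]: (0.00+2.93)/2 × 1.5 = 2.1975
  [1.5→3.5]: (2.93+3.18)/2 × 2 = 6.11
  [3.5→5]: (3.18+2.77)/2 × 1.5 = 4.4625
  [5→7]: (2.77+2.17)/2 × 2 = 4.94
  [7→8]: (2.17+1.90)/2 × 1 = 2.035
  Sum = 19.745 mcg/mL·h
oral capsule tail: 1.90/0.135 = 14.074; AUC_ev,0→∞ = 19.745 + 14.074 = 33.819 mcg/mL·h
F = (AUC_ev/D_ev)/(AUC_iv/D_iv) = (33.819/400)/(364.092/100) = 0.0845475/3.64092 = 0.0232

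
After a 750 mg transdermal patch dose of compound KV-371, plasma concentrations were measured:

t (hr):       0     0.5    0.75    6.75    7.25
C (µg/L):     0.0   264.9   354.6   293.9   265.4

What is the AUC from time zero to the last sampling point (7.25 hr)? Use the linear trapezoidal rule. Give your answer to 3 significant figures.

AUC = 2230 µg/L·hr

Trapezoidal AUC_0→7.25:
  [0→0.5]: (0.0+264.9)/2 × 0.5 = 66.225
  [0.5→0.75]: (264.9+354.6)/2 × 0.25 = 77.4375
  [0.75→6.75]: (354.6+293.9)/2 × 6 = 1945.5
  [6.75→7.25]: (293.9+265.4)/2 × 0.5 = 139.825
  Sum = 2228.9875 µg/L·hr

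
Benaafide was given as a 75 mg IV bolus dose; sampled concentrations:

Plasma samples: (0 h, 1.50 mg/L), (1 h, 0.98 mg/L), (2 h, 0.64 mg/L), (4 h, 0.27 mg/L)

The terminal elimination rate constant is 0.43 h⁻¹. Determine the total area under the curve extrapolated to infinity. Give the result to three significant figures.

AUC = 3.59 mg/L·h

Trapezoidal AUC_0→4:
  [0→1]: (1.50+0.98)/2 × 1 = 1.24
  [1→2]: (0.98+0.64)/2 × 1 = 0.81
  [2→4]: (0.64+0.27)/2 × 2 = 0.91
  Sum = 2.96 mg/L·h
Extrapolated tail: C_last / k_e = 0.27 / 0.43 = 0.628
AUC_0→∞ = 2.96 + 0.628 = 3.588 mg/L·h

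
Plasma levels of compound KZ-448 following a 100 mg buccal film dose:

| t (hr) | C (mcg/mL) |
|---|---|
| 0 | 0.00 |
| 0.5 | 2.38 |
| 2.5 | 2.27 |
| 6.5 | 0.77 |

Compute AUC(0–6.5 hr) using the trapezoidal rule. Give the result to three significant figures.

Trapezoidal AUC_0→6.5:
  [0→0.5]: (0.00+2.38)/2 × 0.5 = 0.595
  [0.5→2.5]: (2.38+2.27)/2 × 2 = 4.65
  [2.5→6.5]: (2.27+0.77)/2 × 4 = 6.08
  Sum = 11.325 mcg/mL·hr

AUC = 11.3 mcg/mL·hr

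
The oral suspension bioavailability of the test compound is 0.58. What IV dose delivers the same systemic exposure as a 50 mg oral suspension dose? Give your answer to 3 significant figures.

Systemic exposure from an extravascular dose = F × D_ev, so the equivalent IV dose is F × D_ev.
D_iv = F × D_ev = 0.58 × 50 = 29 mg

D_iv = 29.0 mg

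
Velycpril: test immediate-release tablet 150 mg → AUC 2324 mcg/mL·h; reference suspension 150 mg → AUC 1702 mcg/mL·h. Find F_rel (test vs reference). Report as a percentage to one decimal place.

F_rel = 136.5%

F_rel = (AUC_test/D_test) / (AUC_ref/D_ref)
      = (2324/150) / (1702/150)
      = 15.4933 / 11.3467 = 1.3654 = 136.54%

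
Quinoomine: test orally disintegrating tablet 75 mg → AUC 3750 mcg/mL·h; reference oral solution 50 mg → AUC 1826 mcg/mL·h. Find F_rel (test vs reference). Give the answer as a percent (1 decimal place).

F_rel = 136.9%

F_rel = (AUC_test/D_test) / (AUC_ref/D_ref)
      = (3750/75) / (1826/50)
      = 50 / 36.52 = 1.3691 = 136.91%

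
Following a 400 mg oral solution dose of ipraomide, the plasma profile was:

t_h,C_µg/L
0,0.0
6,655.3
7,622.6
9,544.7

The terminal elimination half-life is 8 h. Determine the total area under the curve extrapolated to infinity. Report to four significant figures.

Trapezoidal AUC_0→9:
  [0→6]: (0.0+655.3)/2 × 6 = 1965.9
  [6→7]: (655.3+622.6)/2 × 1 = 638.95
  [7→9]: (622.6+544.7)/2 × 2 = 1167.3
  Sum = 3772.15 µg/L·h
k_e = ln2 / t½ = 0.693147 / 8 = 0.0866 h^-1
Extrapolated tail: C_last / k_e = 544.7 / 0.0866 = 6289.838
AUC_0→∞ = 3772.15 + 6289.838 = 10061.988 µg/L·h

AUC = 10060 µg/L·h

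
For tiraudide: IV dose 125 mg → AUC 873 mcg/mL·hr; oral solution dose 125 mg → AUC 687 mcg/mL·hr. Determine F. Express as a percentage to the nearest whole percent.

F = 79%

F = (AUC_ev / D_ev) / (AUC_iv / D_iv)
  = (687/125) / (873/125)
  = 5.496 / 6.984 = 0.7869
  = 78.69%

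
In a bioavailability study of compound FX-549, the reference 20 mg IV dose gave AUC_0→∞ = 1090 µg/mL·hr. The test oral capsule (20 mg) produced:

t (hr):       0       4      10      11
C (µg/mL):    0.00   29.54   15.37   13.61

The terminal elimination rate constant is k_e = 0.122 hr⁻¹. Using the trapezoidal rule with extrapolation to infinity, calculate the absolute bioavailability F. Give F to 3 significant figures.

Trapezoidal AUC_0→11 (oral capsule):
  [0→4]: (0.00+29.54)/2 × 4 = 59.08
  [4→10]: (29.54+15.37)/2 × 6 = 134.73
  [10→11]: (15.37+13.61)/2 × 1 = 14.49
  Sum = 208.3 µg/mL·hr
Tail: C_last/k_e = 13.61/0.122 = 111.557
AUC_0→∞ (oral capsule) = 208.3 + 111.557 = 319.857 µg/mL·hr
F = (AUC_ev/D_ev)/(AUC_iv/D_iv) = (319.857/20)/(1090/20) = 15.99285/54.5 = 0.2934

F = 0.293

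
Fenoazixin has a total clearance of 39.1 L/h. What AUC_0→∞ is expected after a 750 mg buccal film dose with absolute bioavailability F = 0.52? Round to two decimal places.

AUC = 9.97 mg/L·h

AUC_0→∞ = F × Dose / CL
        = 0.52 × 750 / 39.1 = 9.97442 mg/L·h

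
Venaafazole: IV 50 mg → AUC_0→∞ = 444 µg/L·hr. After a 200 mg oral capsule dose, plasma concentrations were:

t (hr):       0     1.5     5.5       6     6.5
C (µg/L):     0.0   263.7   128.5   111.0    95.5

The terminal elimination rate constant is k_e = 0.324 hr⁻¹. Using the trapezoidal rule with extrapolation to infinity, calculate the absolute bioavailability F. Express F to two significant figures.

Trapezoidal AUC_0→6.5 (oral capsule):
  [0→1.5]: (0.0+263.7)/2 × 1.5 = 197.775
  [1.5→5.5]: (263.7+128.5)/2 × 4 = 784.4
  [5.5→6]: (128.5+111.0)/2 × 0.5 = 59.875
  [6→6.5]: (111.0+95.5)/2 × 0.5 = 51.625
  Sum = 1093.675 µg/L·hr
Tail: C_last/k_e = 95.5/0.324 = 294.753
AUC_0→∞ (oral capsule) = 1093.675 + 294.753 = 1388.428 µg/L·hr
F = (AUC_ev/D_ev)/(AUC_iv/D_iv) = (1388.428/200)/(444/50) = 6.94214/8.88 = 0.7818

F = 0.78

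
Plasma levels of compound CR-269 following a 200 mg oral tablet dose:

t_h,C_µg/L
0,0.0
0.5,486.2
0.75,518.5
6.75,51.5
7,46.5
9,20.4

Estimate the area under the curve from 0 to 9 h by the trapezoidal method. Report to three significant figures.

Trapezoidal AUC_0→9:
  [0→0.5]: (0.0+486.2)/2 × 0.5 = 121.55
  [0.5→0.75]: (486.2+518.5)/2 × 0.25 = 125.5875
  [0.75→6.75]: (518.5+51.5)/2 × 6 = 1710.0
  [6.75→7]: (51.5+46.5)/2 × 0.25 = 12.25
  [7→9]: (46.5+20.4)/2 × 2 = 66.9
  Sum = 2036.2875 µg/L·h

AUC = 2040 µg/L·h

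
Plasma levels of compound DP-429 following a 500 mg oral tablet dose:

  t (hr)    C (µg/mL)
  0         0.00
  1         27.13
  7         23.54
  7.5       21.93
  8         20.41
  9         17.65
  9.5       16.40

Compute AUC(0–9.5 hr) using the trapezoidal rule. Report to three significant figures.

AUC = 215 µg/mL·hr

Trapezoidal AUC_0→9.5:
  [0→1]: (0.00+27.13)/2 × 1 = 13.565
  [1→7]: (27.13+23.54)/2 × 6 = 152.01
  [7→7.5]: (23.54+21.93)/2 × 0.5 = 11.3675
  [7.5→8]: (21.93+20.41)/2 × 0.5 = 10.585
  [8→9]: (20.41+17.65)/2 × 1 = 19.03
  [9→9.5]: (17.65+16.40)/2 × 0.5 = 8.5125
  Sum = 215.07 µg/mL·hr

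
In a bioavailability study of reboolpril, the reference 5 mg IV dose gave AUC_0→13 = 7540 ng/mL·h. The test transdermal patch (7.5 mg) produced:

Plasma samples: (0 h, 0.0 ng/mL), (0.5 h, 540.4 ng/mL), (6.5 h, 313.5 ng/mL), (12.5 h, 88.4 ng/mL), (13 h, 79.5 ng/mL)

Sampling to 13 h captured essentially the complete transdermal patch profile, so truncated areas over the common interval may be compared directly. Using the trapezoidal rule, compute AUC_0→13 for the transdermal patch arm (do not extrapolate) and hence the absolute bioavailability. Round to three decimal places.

Trapezoidal AUC_0→13 (transdermal patch):
  [0→0.5]: (0.0+540.4)/2 × 0.5 = 135.1
  [0.5→6.5]: (540.4+313.5)/2 × 6 = 2561.7
  [6.5→12.5]: (313.5+88.4)/2 × 6 = 1205.7
  [12.5→13]: (88.4+79.5)/2 × 0.5 = 41.975
  Sum = 3944.475 ng/mL·h
F = (AUC_ev/D_ev)/(AUC_iv/D_iv) = (3944.475/7.5)/(7540/5) = 525.93/1508 = 0.3488

F = 0.349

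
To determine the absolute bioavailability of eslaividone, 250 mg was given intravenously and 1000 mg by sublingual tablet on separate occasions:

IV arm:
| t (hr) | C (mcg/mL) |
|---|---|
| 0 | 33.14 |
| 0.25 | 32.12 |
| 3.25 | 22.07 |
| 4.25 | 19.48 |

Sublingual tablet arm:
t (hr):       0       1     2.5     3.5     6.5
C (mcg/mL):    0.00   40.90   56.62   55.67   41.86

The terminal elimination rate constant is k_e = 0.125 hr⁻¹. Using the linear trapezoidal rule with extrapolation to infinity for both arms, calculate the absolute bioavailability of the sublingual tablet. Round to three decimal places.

F = 0.593

Trapezoidal AUC_0→4.25 (IV):
  [0→0.25]: (33.14+32.12)/2 × 0.25 = 8.1575
  [0.25→3.25]: (32.12+22.07)/2 × 3 = 81.285
  [3.25→4.25]: (22.07+19.48)/2 × 1 = 20.775
  Sum = 110.2175 mcg/mL·hr
IV tail: 19.48/0.125 = 155.840; AUC_iv,0→∞ = 110.2175 + 155.840 = 266.0575 mcg/mL·hr
Trapezoidal AUC_0→6.5 (sublingual tablet):
  [0→1]: (0.00+40.90)/2 × 1 = 20.45
  [1→2.5]: (40.90+56.62)/2 × 1.5 = 73.14
  [2.5→3.5]: (56.62+55.67)/2 × 1 = 56.145
  [3.5→6.5]: (55.67+41.86)/2 × 3 = 146.295
  Sum = 296.03 mcg/mL·hr
sublingual tablet tail: 41.86/0.125 = 334.880; AUC_ev,0→∞ = 296.03 + 334.880 = 630.91 mcg/mL·hr
F = (AUC_ev/D_ev)/(AUC_iv/D_iv) = (630.91/1000)/(266.0575/250) = 0.63091/1.06423 = 0.5928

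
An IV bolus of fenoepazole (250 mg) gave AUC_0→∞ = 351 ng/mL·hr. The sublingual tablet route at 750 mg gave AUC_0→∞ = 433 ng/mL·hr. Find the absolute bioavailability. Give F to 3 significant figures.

F = 0.411

F = (AUC_ev / D_ev) / (AUC_iv / D_iv)
  = (433/750) / (351/250)
  = 0.577333 / 1.404 = 0.4112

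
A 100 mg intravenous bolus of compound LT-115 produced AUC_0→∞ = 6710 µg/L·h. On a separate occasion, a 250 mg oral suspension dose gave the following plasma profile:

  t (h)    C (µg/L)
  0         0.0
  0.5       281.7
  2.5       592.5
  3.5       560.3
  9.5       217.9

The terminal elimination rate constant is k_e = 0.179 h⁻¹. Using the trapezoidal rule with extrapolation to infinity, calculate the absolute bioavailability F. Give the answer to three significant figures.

F = 0.302

Trapezoidal AUC_0→9.5 (oral suspension):
  [0→0.5]: (0.0+281.7)/2 × 0.5 = 70.425
  [0.5→2.5]: (281.7+592.5)/2 × 2 = 874.2
  [2.5→3.5]: (592.5+560.3)/2 × 1 = 576.4
  [3.5→9.5]: (560.3+217.9)/2 × 6 = 2334.6
  Sum = 3855.625 µg/L·h
Tail: C_last/k_e = 217.9/0.179 = 1217.318
AUC_0→∞ (oral suspension) = 3855.625 + 1217.318 = 5072.943 µg/L·h
F = (AUC_ev/D_ev)/(AUC_iv/D_iv) = (5072.943/250)/(6710/100) = 20.291772/67.1 = 0.3024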